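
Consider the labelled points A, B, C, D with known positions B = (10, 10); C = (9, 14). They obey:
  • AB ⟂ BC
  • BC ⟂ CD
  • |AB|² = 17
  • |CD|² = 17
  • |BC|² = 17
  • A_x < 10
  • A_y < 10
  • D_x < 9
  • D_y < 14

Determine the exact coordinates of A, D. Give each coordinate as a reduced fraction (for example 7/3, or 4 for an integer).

1. A_x = 6  [[AB ⟂ BC ⇒ 1x-4y+30=0] ∩ [|A−(10, 10)|²=17]]
2. A_y = 9  [[AB ⟂ BC ⇒ 1x-4y+30=0] ∩ [|A−(10, 10)|²=17]]
   so A = (6, 9)
3. D_x = 5  [[BC ⟂ CD ⇒ -1x+4y-47=0] ∩ [|D−(9, 14)|²=17]]
4. D_y = 13  [[BC ⟂ CD ⇒ -1x+4y-47=0] ∩ [|D−(9, 14)|²=17]]
   so D = (5, 13)

A = (6, 9)
D = (5, 13)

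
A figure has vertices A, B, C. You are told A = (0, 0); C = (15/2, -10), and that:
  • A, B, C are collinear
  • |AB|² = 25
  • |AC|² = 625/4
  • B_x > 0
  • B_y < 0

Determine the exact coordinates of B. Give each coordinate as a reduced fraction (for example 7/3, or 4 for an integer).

1. B_x = 3  [[A, B, C are collinear ⇒ -10x-15/2y=0] ∩ [|B−(0, 0)|²=25]]
2. B_y = -4  [[A, B, C are collinear ⇒ -10x-15/2y=0] ∩ [|B−(0, 0)|²=25]]
   so B = (3, -4)

B = (3, -4)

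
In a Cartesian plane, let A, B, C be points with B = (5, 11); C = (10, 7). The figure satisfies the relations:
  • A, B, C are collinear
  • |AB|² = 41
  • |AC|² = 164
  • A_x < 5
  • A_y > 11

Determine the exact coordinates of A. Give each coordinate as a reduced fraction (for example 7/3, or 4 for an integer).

1. A_x = 0  [[A, B, C are collinear ⇒ 4x+5y-75=0] ∩ [|A−(5, 11)|²=41]]
2. A_y = 15  [[A, B, C are collinear ⇒ 4x+5y-75=0] ∩ [|A−(5, 11)|²=41]]
   so A = (0, 15)

A = (0, 15)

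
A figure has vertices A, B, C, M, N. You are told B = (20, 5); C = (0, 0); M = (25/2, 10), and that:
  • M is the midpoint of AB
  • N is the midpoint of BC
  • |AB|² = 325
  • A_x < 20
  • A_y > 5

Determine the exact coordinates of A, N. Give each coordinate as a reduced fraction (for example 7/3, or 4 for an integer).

1. A_x = 5  [A = 2·M−B = 2·(25/2, 10)−(20, 5)]
2. A_y = 15  [A = 2·M−B = 2·(25/2, 10)−(20, 5)]
   so A = (5, 15)
3. N_x = 10  [2·N = B+C = (20, 5)+(0, 0)]
4. N_y = 5/2  [2·N = B+C = (20, 5)+(0, 0)]
   so N = (10, 5/2)

A = (5, 15)
N = (10, 5/2)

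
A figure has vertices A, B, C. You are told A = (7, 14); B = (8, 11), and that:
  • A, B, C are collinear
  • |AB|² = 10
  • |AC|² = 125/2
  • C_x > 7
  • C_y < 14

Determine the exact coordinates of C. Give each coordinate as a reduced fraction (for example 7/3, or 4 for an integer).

C = (19/2, 13/2)

1. C_x = 19/2  [[A, B, C are collinear ⇒ 3x+1y-35=0] ∩ [|C−(7, 14)|²=125/2]]
2. C_y = 13/2  [[A, B, C are collinear ⇒ 3x+1y-35=0] ∩ [|C−(7, 14)|²=125/2]]
   so C = (19/2, 13/2)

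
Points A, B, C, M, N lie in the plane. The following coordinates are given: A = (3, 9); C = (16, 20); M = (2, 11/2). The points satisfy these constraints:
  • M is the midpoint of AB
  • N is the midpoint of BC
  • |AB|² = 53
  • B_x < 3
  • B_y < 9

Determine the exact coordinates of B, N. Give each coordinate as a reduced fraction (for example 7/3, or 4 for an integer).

1. B_x = 1  [B = 2·M−A = 2·(2, 11/2)−(3, 9)]
2. B_y = 2  [B = 2·M−A = 2·(2, 11/2)−(3, 9)]
   so B = (1, 2)
3. N_x = 17/2  [2·N = B+C = (1, 2)+(16, 20)]
4. N_y = 11  [2·N = B+C = (1, 2)+(16, 20)]
   so N = (17/2, 11)

B = (1, 2)
N = (17/2, 11)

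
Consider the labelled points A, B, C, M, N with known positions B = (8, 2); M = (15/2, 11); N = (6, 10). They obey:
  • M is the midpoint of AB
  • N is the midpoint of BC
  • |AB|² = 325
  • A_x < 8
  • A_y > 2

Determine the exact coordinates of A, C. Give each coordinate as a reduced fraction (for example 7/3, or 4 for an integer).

1. A_x = 7  [A = 2·M−B = 2·(15/2, 11)−(8, 2)]
2. A_y = 20  [A = 2·M−B = 2·(15/2, 11)−(8, 2)]
   so A = (7, 20)
3. C_x = 4  [C = 2·N−B = 2·(6, 10)−(8, 2)]
4. C_y = 18  [C = 2·N−B = 2·(6, 10)−(8, 2)]
   so C = (4, 18)

A = (7, 20)
C = (4, 18)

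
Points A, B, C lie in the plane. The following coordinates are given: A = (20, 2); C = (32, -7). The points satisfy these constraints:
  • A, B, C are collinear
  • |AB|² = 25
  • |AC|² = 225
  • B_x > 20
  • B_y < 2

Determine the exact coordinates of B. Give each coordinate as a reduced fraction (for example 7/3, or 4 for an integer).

1. B_x = 24  [[A, B, C are collinear ⇒ -9x-12y+204=0] ∩ [|B−(20, 2)|²=25]]
2. B_y = -1  [[A, B, C are collinear ⇒ -9x-12y+204=0] ∩ [|B−(20, 2)|²=25]]
   so B = (24, -1)

B = (24, -1)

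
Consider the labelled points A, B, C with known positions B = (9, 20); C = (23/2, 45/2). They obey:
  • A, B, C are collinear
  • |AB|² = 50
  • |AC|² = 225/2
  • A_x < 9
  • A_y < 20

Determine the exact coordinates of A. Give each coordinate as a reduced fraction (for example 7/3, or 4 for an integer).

A = (4, 15)

1. A_x = 4  [[A, B, C are collinear ⇒ -5/2x+5/2y-55/2=0] ∩ [|A−(9, 20)|²=50]]
2. A_y = 15  [[A, B, C are collinear ⇒ -5/2x+5/2y-55/2=0] ∩ [|A−(9, 20)|²=50]]
   so A = (4, 15)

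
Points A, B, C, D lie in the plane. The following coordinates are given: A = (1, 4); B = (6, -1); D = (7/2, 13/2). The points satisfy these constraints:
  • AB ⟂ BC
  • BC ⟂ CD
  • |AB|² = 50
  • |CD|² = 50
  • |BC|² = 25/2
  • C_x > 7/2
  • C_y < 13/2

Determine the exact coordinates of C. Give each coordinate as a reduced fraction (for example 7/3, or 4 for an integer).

C = (17/2, 3/2)

1. C_x = 17/2  [[AB ⟂ BC ⇒ 5x-5y-35=0] ∩ [|C−(7/2, 13/2)|²=50]]
2. C_y = 3/2  [[AB ⟂ BC ⇒ 5x-5y-35=0] ∩ [|C−(7/2, 13/2)|²=50]]
   so C = (17/2, 3/2)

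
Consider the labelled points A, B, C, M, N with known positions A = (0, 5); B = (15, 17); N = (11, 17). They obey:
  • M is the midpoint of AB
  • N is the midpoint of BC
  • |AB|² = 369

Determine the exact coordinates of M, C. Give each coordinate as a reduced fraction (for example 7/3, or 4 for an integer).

1. M_x = 15/2  [2·M = A+B = (0, 5)+(15, 17)]
2. M_y = 11  [2·M = A+B = (0, 5)+(15, 17)]
   so M = (15/2, 11)
3. C_x = 7  [C = 2·N−B = 2·(11, 17)−(15, 17)]
4. C_y = 17  [C = 2·N−B = 2·(11, 17)−(15, 17)]
   so C = (7, 17)

M = (15/2, 11)
C = (7, 17)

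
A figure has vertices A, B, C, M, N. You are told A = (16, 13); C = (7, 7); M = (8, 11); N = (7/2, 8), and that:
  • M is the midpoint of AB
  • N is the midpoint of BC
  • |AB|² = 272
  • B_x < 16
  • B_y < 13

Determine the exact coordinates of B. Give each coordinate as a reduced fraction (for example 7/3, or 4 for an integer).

B = (0, 9)

1. B_x = 0  [B = 2·M−A = 2·(8, 11)−(16, 13)]
2. B_y = 9  [B = 2·M−A = 2·(8, 11)−(16, 13)]
   so B = (0, 9)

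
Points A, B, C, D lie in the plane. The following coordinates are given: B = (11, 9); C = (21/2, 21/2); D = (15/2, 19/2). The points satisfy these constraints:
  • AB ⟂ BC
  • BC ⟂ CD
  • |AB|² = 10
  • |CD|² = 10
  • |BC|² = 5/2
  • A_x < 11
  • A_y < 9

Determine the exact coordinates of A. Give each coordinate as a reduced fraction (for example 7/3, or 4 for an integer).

1. A_x = 8  [[AB ⟂ BC ⇒ 1/2x-3/2y+8=0] ∩ [|A−(11, 9)|²=10]]
2. A_y = 8  [[AB ⟂ BC ⇒ 1/2x-3/2y+8=0] ∩ [|A−(11, 9)|²=10]]
   so A = (8, 8)

A = (8, 8)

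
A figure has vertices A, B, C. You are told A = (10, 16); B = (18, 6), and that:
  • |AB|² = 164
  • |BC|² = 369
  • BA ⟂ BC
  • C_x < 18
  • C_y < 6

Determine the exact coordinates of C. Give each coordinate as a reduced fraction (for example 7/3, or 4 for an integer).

C = (3, -6)

1. C_x = 3  [[BA ⟂ BC ⇒ -8x+10y+84=0] ∩ [|C−(18, 6)|²=369]]
2. C_y = -6  [[BA ⟂ BC ⇒ -8x+10y+84=0] ∩ [|C−(18, 6)|²=369]]
   so C = (3, -6)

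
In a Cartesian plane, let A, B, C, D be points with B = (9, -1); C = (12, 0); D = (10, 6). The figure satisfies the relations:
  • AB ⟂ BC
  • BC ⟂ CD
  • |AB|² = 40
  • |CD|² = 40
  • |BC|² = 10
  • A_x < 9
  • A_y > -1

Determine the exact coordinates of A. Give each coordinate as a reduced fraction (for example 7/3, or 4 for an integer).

A = (7, 5)

1. A_x = 7  [[AB ⟂ BC ⇒ -3x-1y+26=0] ∩ [|A−(9, -1)|²=40]]
2. A_y = 5  [[AB ⟂ BC ⇒ -3x-1y+26=0] ∩ [|A−(9, -1)|²=40]]
   so A = (7, 5)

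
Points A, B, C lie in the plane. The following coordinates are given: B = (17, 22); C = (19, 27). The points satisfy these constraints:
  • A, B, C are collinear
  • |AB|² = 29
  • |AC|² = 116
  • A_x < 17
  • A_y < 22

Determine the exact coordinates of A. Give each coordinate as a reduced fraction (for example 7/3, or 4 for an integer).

A = (15, 17)

1. A_x = 15  [[A, B, C are collinear ⇒ -5x+2y+41=0] ∩ [|A−(17, 22)|²=29]]
2. A_y = 17  [[A, B, C are collinear ⇒ -5x+2y+41=0] ∩ [|A−(17, 22)|²=29]]
   so A = (15, 17)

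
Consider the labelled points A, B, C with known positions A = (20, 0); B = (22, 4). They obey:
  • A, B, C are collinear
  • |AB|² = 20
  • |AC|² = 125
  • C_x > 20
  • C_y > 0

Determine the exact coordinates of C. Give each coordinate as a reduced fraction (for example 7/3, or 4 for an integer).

C = (25, 10)

1. C_x = 25  [[A, B, C are collinear ⇒ -4x+2y+80=0] ∩ [|C−(20, 0)|²=125]]
2. C_y = 10  [[A, B, C are collinear ⇒ -4x+2y+80=0] ∩ [|C−(20, 0)|²=125]]
   so C = (25, 10)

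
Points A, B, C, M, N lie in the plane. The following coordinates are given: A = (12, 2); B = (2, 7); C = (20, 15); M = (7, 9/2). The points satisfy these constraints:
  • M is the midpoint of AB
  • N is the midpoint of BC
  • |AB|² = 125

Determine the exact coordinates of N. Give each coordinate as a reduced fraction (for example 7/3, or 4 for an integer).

N = (11, 11)

1. N_x = 11  [2·N = B+C = (2, 7)+(20, 15)]
2. N_y = 11  [2·N = B+C = (2, 7)+(20, 15)]
   so N = (11, 11)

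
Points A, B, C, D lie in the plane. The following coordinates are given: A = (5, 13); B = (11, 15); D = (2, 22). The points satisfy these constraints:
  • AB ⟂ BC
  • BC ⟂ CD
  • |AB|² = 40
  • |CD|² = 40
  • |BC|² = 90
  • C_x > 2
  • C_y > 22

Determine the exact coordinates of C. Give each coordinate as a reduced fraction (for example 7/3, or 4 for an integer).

C = (8, 24)

1. C_x = 8  [[AB ⟂ BC ⇒ 6x+2y-96=0] ∩ [|C−(2, 22)|²=40]]
2. C_y = 24  [[AB ⟂ BC ⇒ 6x+2y-96=0] ∩ [|C−(2, 22)|²=40]]
   so C = (8, 24)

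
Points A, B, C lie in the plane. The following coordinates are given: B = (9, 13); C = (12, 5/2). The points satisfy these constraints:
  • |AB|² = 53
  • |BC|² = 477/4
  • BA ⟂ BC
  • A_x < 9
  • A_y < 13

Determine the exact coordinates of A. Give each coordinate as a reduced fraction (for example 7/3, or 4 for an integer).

A = (2, 11)

1. A_x = 2  [[BA ⟂ BC ⇒ 3x-21/2y+219/2=0] ∩ [|A−(9, 13)|²=53]]
2. A_y = 11  [[BA ⟂ BC ⇒ 3x-21/2y+219/2=0] ∩ [|A−(9, 13)|²=53]]
   so A = (2, 11)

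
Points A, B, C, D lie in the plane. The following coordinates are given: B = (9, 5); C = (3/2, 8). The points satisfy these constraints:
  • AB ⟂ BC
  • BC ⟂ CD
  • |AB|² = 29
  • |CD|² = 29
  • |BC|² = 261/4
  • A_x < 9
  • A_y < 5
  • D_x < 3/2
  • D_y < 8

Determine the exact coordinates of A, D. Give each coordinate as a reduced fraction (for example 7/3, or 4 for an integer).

1. A_x = 7  [[AB ⟂ BC ⇒ 15/2x-3y-105/2=0] ∩ [|A−(9, 5)|²=29]]
2. A_y = 0  [[AB ⟂ BC ⇒ 15/2x-3y-105/2=0] ∩ [|A−(9, 5)|²=29]]
   so A = (7, 0)
3. D_x = -1/2  [[BC ⟂ CD ⇒ -15/2x+3y-51/4=0] ∩ [|D−(3/2, 8)|²=29]]
4. D_y = 3  [[BC ⟂ CD ⇒ -15/2x+3y-51/4=0] ∩ [|D−(3/2, 8)|²=29]]
   so D = (-1/2, 3)

A = (7, 0)
D = (-1/2, 3)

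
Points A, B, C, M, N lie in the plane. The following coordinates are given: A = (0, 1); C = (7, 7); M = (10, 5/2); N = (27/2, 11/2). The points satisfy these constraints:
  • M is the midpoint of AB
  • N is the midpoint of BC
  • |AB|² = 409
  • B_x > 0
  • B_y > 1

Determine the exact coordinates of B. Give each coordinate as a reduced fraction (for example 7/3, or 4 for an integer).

B = (20, 4)

1. B_x = 20  [B = 2·M−A = 2·(10, 5/2)−(0, 1)]
2. B_y = 4  [B = 2·M−A = 2·(10, 5/2)−(0, 1)]
   so B = (20, 4)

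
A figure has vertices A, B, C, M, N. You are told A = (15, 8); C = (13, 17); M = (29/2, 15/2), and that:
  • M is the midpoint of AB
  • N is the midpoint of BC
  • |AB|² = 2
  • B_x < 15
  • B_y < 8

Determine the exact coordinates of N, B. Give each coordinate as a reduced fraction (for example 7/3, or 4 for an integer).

1. B_x = 14  [B = 2·M−A = 2·(29/2, 15/2)−(15, 8)]
2. B_y = 7  [B = 2·M−A = 2·(29/2, 15/2)−(15, 8)]
   so B = (14, 7)
3. N_x = 27/2  [2·N = B+C = (14, 7)+(13, 17)]
4. N_y = 12  [2·N = B+C = (14, 7)+(13, 17)]
   so N = (27/2, 12)

N = (27/2, 12)
B = (14, 7)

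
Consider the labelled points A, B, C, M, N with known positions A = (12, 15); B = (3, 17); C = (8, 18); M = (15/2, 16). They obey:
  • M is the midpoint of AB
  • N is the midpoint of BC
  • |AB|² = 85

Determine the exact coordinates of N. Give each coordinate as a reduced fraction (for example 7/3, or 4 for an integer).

N = (11/2, 35/2)

1. N_x = 11/2  [2·N = B+C = (3, 17)+(8, 18)]
2. N_y = 35/2  [2·N = B+C = (3, 17)+(8, 18)]
   so N = (11/2, 35/2)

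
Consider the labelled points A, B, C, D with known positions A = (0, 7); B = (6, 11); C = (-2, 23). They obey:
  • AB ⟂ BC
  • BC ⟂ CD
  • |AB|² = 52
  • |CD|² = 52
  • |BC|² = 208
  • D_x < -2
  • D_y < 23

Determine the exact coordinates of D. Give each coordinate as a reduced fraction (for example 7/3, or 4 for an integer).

1. D_x = -8  [[BC ⟂ CD ⇒ -8x+12y-292=0] ∩ [|D−(-2, 23)|²=52]]
2. D_y = 19  [[BC ⟂ CD ⇒ -8x+12y-292=0] ∩ [|D−(-2, 23)|²=52]]
   so D = (-8, 19)

D = (-8, 19)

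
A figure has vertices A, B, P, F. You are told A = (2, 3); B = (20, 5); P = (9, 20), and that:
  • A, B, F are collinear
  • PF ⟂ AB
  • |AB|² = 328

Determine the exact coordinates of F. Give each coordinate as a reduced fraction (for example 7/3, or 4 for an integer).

F = (442/41, 163/41)

1. F_x = 442/41  [[A, B, F are collinear ⇒ -2x+18y-50=0] ∩ [PF ⟂ AB ⇒ 18x+2y-202=0]]
2. F_y = 163/41  [[A, B, F are collinear ⇒ -2x+18y-50=0] ∩ [PF ⟂ AB ⇒ 18x+2y-202=0]]
   so F = (442/41, 163/41)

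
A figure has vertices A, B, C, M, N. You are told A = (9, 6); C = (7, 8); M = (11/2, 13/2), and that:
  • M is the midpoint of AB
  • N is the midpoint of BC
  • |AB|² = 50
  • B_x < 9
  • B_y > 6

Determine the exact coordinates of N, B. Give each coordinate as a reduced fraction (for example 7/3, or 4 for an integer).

N = (9/2, 15/2)
B = (2, 7)

1. B_x = 2  [B = 2·M−A = 2·(11/2, 13/2)−(9, 6)]
2. B_y = 7  [B = 2·M−A = 2·(11/2, 13/2)−(9, 6)]
   so B = (2, 7)
3. N_x = 9/2  [2·N = B+C = (2, 7)+(7, 8)]
4. N_y = 15/2  [2·N = B+C = (2, 7)+(7, 8)]
   so N = (9/2, 15/2)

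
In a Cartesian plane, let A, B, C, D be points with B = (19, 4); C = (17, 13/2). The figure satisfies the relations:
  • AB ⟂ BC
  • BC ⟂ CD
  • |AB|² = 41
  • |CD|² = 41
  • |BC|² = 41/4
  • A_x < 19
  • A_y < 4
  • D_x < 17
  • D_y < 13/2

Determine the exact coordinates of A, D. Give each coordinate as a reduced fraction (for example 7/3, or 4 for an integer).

1. A_x = 14  [[AB ⟂ BC ⇒ 2x-5/2y-28=0] ∩ [|A−(19, 4)|²=41]]
2. A_y = 0  [[AB ⟂ BC ⇒ 2x-5/2y-28=0] ∩ [|A−(19, 4)|²=41]]
   so A = (14, 0)
3. D_x = 12  [[BC ⟂ CD ⇒ -2x+5/2y+71/4=0] ∩ [|D−(17, 13/2)|²=41]]
4. D_y = 5/2  [[BC ⟂ CD ⇒ -2x+5/2y+71/4=0] ∩ [|D−(17, 13/2)|²=41]]
   so D = (12, 5/2)

A = (14, 0)
D = (12, 5/2)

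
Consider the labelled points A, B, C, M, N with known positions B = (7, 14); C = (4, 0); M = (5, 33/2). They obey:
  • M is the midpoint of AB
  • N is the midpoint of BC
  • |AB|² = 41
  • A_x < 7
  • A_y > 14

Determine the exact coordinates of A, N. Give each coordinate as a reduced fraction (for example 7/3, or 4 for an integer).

A = (3, 19)
N = (11/2, 7)

1. A_x = 3  [A = 2·M−B = 2·(5, 33/2)−(7, 14)]
2. A_y = 19  [A = 2·M−B = 2·(5, 33/2)−(7, 14)]
   so A = (3, 19)
3. N_x = 11/2  [2·N = B+C = (7, 14)+(4, 0)]
4. N_y = 7  [2·N = B+C = (7, 14)+(4, 0)]
   so N = (11/2, 7)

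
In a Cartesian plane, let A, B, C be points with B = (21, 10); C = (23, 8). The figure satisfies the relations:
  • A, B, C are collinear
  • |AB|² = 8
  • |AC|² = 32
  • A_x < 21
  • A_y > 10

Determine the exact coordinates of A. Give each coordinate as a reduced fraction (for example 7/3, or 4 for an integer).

A = (19, 12)

1. A_x = 19  [[A, B, C are collinear ⇒ 2x+2y-62=0] ∩ [|A−(21, 10)|²=8]]
2. A_y = 12  [[A, B, C are collinear ⇒ 2x+2y-62=0] ∩ [|A−(21, 10)|²=8]]
   so A = (19, 12)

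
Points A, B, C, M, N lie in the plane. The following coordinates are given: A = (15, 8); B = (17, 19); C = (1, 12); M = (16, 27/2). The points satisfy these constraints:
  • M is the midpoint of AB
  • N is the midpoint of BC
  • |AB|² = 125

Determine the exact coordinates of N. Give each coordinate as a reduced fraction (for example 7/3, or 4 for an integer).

N = (9, 31/2)

1. N_x = 9  [2·N = B+C = (17, 19)+(1, 12)]
2. N_y = 31/2  [2·N = B+C = (17, 19)+(1, 12)]
   so N = (9, 31/2)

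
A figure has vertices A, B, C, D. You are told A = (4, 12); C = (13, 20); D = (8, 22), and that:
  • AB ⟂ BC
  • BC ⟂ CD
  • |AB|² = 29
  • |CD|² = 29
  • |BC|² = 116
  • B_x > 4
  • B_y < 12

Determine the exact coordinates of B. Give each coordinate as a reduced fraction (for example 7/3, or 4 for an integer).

1. B_x = 9  [[BC ⟂ CD ⇒ 5x-2y-25=0] ∩ [|B−(4, 12)|²=29]]
2. B_y = 10  [[BC ⟂ CD ⇒ 5x-2y-25=0] ∩ [|B−(4, 12)|²=29]]
   so B = (9, 10)

B = (9, 10)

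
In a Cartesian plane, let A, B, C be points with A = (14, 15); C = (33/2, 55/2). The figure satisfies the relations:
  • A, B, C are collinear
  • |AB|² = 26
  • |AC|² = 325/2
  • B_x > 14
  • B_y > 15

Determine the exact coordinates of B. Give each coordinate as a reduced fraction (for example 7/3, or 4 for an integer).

B = (15, 20)

1. B_x = 15  [[A, B, C are collinear ⇒ 25/2x-5/2y-275/2=0] ∩ [|B−(14, 15)|²=26]]
2. B_y = 20  [[A, B, C are collinear ⇒ 25/2x-5/2y-275/2=0] ∩ [|B−(14, 15)|²=26]]
   so B = (15, 20)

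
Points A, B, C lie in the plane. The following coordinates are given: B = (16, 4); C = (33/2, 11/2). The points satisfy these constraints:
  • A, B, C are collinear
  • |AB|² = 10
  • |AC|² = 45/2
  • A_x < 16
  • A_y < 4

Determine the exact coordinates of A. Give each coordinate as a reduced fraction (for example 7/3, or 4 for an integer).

A = (15, 1)

1. A_x = 15  [[A, B, C are collinear ⇒ -3/2x+1/2y+22=0] ∩ [|A−(16, 4)|²=10]]
2. A_y = 1  [[A, B, C are collinear ⇒ -3/2x+1/2y+22=0] ∩ [|A−(16, 4)|²=10]]
   so A = (15, 1)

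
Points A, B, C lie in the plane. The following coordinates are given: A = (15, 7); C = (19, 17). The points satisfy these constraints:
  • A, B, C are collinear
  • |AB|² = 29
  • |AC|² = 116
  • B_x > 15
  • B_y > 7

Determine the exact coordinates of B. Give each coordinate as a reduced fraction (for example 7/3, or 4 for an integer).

1. B_x = 17  [[A, B, C are collinear ⇒ 10x-4y-122=0] ∩ [|B−(15, 7)|²=29]]
2. B_y = 12  [[A, B, C are collinear ⇒ 10x-4y-122=0] ∩ [|B−(15, 7)|²=29]]
   so B = (17, 12)

B = (17, 12)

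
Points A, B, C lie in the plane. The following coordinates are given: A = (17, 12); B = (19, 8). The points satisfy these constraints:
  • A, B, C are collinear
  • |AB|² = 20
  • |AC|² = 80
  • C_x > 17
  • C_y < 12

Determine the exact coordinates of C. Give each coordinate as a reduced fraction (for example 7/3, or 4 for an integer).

1. C_x = 21  [[A, B, C are collinear ⇒ 4x+2y-92=0] ∩ [|C−(17, 12)|²=80]]
2. C_y = 4  [[A, B, C are collinear ⇒ 4x+2y-92=0] ∩ [|C−(17, 12)|²=80]]
   so C = (21, 4)

C = (21, 4)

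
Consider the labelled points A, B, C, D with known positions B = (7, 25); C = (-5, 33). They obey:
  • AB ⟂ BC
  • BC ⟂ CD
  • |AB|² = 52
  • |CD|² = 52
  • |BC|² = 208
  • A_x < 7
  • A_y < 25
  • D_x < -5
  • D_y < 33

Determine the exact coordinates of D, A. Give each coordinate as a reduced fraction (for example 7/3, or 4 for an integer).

D = (-9, 27)
A = (3, 19)

1. D_x = -9  [[BC ⟂ CD ⇒ -12x+8y-324=0] ∩ [|D−(-5, 33)|²=52]]
2. D_y = 27  [[BC ⟂ CD ⇒ -12x+8y-324=0] ∩ [|D−(-5, 33)|²=52]]
   so D = (-9, 27)
3. A_x = 3  [[AB ⟂ BC ⇒ 12x-8y+116=0] ∩ [|A−(7, 25)|²=52]]
4. A_y = 19  [[AB ⟂ BC ⇒ 12x-8y+116=0] ∩ [|A−(7, 25)|²=52]]
   so A = (3, 19)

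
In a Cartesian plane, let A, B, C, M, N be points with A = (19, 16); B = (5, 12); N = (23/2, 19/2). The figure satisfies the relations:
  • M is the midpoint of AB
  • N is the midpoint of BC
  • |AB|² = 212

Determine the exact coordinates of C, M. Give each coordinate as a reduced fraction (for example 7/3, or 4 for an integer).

C = (18, 7)
M = (12, 14)

1. M_x = 12  [2·M = A+B = (19, 16)+(5, 12)]
2. M_y = 14  [2·M = A+B = (19, 16)+(5, 12)]
   so M = (12, 14)
3. C_x = 18  [C = 2·N−B = 2·(23/2, 19/2)−(5, 12)]
4. C_y = 7  [C = 2·N−B = 2·(23/2, 19/2)−(5, 12)]
   so C = (18, 7)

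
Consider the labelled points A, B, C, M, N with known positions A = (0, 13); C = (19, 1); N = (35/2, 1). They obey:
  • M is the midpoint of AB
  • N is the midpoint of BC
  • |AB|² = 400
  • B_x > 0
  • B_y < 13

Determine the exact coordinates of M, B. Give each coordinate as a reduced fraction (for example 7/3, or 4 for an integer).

M = (8, 7)
B = (16, 1)

1. B_x = 16  [B = 2·N−C = 2·(35/2, 1)−(19, 1)]
2. B_y = 1  [B = 2·N−C = 2·(35/2, 1)−(19, 1)]
   so B = (16, 1)
3. M_x = 8  [2·M = A+B = (0, 13)+(16, 1)]
4. M_y = 7  [2·M = A+B = (0, 13)+(16, 1)]
   so M = (8, 7)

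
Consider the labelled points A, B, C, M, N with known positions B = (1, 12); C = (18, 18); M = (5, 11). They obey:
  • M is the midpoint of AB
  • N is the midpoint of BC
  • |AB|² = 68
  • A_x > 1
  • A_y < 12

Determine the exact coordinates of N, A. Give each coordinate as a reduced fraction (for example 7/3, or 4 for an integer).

1. A_x = 9  [A = 2·M−B = 2·(5, 11)−(1, 12)]
2. A_y = 10  [A = 2·M−B = 2·(5, 11)−(1, 12)]
   so A = (9, 10)
3. N_x = 19/2  [2·N = B+C = (1, 12)+(18, 18)]
4. N_y = 15  [2·N = B+C = (1, 12)+(18, 18)]
   so N = (19/2, 15)

N = (19/2, 15)
A = (9, 10)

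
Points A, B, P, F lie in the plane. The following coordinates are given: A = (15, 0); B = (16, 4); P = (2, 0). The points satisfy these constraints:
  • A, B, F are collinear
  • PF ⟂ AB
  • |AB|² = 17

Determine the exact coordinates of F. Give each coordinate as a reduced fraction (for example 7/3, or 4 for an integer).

1. F_x = 242/17  [[A, B, F are collinear ⇒ -4x+1y+60=0] ∩ [PF ⟂ AB ⇒ 1x+4y-2=0]]
2. F_y = -52/17  [[A, B, F are collinear ⇒ -4x+1y+60=0] ∩ [PF ⟂ AB ⇒ 1x+4y-2=0]]
   so F = (242/17, -52/17)

F = (242/17, -52/17)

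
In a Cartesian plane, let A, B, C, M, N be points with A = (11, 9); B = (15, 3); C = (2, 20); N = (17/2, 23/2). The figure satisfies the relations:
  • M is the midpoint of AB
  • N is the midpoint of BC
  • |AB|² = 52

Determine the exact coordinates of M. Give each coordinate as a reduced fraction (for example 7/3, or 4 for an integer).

M = (13, 6)

1. M_x = 13  [2·M = A+B = (11, 9)+(15, 3)]
2. M_y = 6  [2·M = A+B = (11, 9)+(15, 3)]
   so M = (13, 6)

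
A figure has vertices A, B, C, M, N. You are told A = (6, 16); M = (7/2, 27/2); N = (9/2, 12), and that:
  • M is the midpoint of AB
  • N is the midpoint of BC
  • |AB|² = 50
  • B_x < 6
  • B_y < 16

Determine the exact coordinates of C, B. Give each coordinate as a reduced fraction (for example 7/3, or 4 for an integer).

1. B_x = 1  [B = 2·M−A = 2·(7/2, 27/2)−(6, 16)]
2. B_y = 11  [B = 2·M−A = 2·(7/2, 27/2)−(6, 16)]
   so B = (1, 11)
3. C_x = 8  [C = 2·N−B = 2·(9/2, 12)−(1, 11)]
4. C_y = 13  [C = 2·N−B = 2·(9/2, 12)−(1, 11)]
   so C = (8, 13)

C = (8, 13)
B = (1, 11)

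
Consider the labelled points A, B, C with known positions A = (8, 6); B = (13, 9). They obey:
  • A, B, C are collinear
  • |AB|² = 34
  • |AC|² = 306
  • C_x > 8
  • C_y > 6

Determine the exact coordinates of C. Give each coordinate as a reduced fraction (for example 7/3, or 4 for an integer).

1. C_x = 23  [[A, B, C are collinear ⇒ -3x+5y-6=0] ∩ [|C−(8, 6)|²=306]]
2. C_y = 15  [[A, B, C are collinear ⇒ -3x+5y-6=0] ∩ [|C−(8, 6)|²=306]]
   so C = (23, 15)

C = (23, 15)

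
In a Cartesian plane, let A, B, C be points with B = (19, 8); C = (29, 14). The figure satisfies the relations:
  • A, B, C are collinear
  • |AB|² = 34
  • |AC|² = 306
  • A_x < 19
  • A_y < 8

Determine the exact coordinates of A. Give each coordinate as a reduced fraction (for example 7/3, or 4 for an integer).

1. A_x = 14  [[A, B, C are collinear ⇒ -6x+10y+34=0] ∩ [|A−(19, 8)|²=34]]
2. A_y = 5  [[A, B, C are collinear ⇒ -6x+10y+34=0] ∩ [|A−(19, 8)|²=34]]
   so A = (14, 5)

A = (14, 5)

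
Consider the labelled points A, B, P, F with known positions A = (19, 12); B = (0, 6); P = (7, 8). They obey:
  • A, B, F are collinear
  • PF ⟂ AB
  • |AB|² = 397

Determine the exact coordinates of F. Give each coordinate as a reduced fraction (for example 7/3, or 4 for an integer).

F = (2755/397, 3252/397)

1. F_x = 2755/397  [[A, B, F are collinear ⇒ 6x-19y+114=0] ∩ [PF ⟂ AB ⇒ -19x-6y+181=0]]
2. F_y = 3252/397  [[A, B, F are collinear ⇒ 6x-19y+114=0] ∩ [PF ⟂ AB ⇒ -19x-6y+181=0]]
   so F = (2755/397, 3252/397)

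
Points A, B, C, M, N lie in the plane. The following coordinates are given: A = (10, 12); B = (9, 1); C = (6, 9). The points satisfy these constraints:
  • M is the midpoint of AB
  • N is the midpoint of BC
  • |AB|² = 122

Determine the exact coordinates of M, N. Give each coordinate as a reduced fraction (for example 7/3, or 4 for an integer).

M = (19/2, 13/2)
N = (15/2, 5)

1. M_x = 19/2  [2·M = A+B = (10, 12)+(9, 1)]
2. M_y = 13/2  [2·M = A+B = (10, 12)+(9, 1)]
   so M = (19/2, 13/2)
3. N_x = 15/2  [2·N = B+C = (9, 1)+(6, 9)]
4. N_y = 5  [2·N = B+C = (9, 1)+(6, 9)]
   so N = (15/2, 5)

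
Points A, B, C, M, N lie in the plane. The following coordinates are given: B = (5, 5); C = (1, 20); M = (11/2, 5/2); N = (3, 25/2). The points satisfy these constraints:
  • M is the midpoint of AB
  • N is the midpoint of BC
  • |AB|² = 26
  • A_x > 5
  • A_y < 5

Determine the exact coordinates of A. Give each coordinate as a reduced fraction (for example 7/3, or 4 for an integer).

1. A_x = 6  [A = 2·M−B = 2·(11/2, 5/2)−(5, 5)]
2. A_y = 0  [A = 2·M−B = 2·(11/2, 5/2)−(5, 5)]
   so A = (6, 0)

A = (6, 0)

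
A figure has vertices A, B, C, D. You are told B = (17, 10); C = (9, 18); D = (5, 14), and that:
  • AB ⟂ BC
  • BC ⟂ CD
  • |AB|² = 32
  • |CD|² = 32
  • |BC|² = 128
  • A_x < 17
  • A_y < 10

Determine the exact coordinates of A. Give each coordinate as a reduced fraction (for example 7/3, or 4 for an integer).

1. A_x = 13  [[AB ⟂ BC ⇒ 8x-8y-56=0] ∩ [|A−(17, 10)|²=32]]
2. A_y = 6  [[AB ⟂ BC ⇒ 8x-8y-56=0] ∩ [|A−(17, 10)|²=32]]
   so A = (13, 6)

A = (13, 6)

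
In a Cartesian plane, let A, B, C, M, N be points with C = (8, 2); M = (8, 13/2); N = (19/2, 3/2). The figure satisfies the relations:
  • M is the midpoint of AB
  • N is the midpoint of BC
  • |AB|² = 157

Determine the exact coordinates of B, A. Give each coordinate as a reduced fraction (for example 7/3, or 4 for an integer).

B = (11, 1)
A = (5, 12)

1. B_x = 11  [B = 2·N−C = 2·(19/2, 3/2)−(8, 2)]
2. B_y = 1  [B = 2·N−C = 2·(19/2, 3/2)−(8, 2)]
   so B = (11, 1)
3. A_x = 5  [A = 2·M−B = 2·(8, 13/2)−(11, 1)]
4. A_y = 12  [A = 2·M−B = 2·(8, 13/2)−(11, 1)]
   so A = (5, 12)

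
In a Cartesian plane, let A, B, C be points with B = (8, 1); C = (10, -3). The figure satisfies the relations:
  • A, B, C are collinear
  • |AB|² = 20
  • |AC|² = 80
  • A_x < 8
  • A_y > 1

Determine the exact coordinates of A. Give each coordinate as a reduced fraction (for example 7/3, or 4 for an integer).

1. A_x = 6  [[A, B, C are collinear ⇒ 4x+2y-34=0] ∩ [|A−(8, 1)|²=20]]
2. A_y = 5  [[A, B, C are collinear ⇒ 4x+2y-34=0] ∩ [|A−(8, 1)|²=20]]
   so A = (6, 5)

A = (6, 5)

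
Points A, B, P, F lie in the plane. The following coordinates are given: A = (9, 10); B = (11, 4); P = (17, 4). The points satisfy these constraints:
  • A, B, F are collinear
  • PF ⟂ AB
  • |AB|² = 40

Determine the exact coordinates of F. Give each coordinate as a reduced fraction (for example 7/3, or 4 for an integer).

F = (58/5, 11/5)

1. F_x = 58/5  [[A, B, F are collinear ⇒ 6x+2y-74=0] ∩ [PF ⟂ AB ⇒ 2x-6y-10=0]]
2. F_y = 11/5  [[A, B, F are collinear ⇒ 6x+2y-74=0] ∩ [PF ⟂ AB ⇒ 2x-6y-10=0]]
   so F = (58/5, 11/5)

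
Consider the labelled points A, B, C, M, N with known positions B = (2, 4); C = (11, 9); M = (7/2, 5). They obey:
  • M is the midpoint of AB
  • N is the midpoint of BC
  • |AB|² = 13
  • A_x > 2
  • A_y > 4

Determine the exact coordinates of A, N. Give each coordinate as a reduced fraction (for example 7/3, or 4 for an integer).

1. A_x = 5  [A = 2·M−B = 2·(7/2, 5)−(2, 4)]
2. A_y = 6  [A = 2·M−B = 2·(7/2, 5)−(2, 4)]
   so A = (5, 6)
3. N_x = 13/2  [2·N = B+C = (2, 4)+(11, 9)]
4. N_y = 13/2  [2·N = B+C = (2, 4)+(11, 9)]
   so N = (13/2, 13/2)

A = (5, 6)
N = (13/2, 13/2)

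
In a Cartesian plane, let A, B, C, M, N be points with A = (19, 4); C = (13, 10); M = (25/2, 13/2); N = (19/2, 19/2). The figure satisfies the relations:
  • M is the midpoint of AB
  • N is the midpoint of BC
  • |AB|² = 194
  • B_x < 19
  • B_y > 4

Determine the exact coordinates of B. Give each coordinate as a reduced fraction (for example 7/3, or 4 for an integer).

1. B_x = 6  [B = 2·M−A = 2·(25/2, 13/2)−(19, 4)]
2. B_y = 9  [B = 2·M−A = 2·(25/2, 13/2)−(19, 4)]
   so B = (6, 9)

B = (6, 9)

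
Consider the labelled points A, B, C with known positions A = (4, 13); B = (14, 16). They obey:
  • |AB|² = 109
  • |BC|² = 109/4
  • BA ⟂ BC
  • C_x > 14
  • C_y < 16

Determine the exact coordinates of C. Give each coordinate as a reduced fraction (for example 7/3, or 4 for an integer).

C = (31/2, 11)

1. C_x = 31/2  [[BA ⟂ BC ⇒ -10x-3y+188=0] ∩ [|C−(14, 16)|²=109/4]]
2. C_y = 11  [[BA ⟂ BC ⇒ -10x-3y+188=0] ∩ [|C−(14, 16)|²=109/4]]
   so C = (31/2, 11)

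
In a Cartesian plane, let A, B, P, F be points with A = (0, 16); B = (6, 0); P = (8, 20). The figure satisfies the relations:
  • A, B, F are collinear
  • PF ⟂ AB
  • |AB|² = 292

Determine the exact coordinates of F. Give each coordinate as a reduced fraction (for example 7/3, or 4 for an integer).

1. F_x = -24/73  [[A, B, F are collinear ⇒ 16x+6y-96=0] ∩ [PF ⟂ AB ⇒ 6x-16y+272=0]]
2. F_y = 1232/73  [[A, B, F are collinear ⇒ 16x+6y-96=0] ∩ [PF ⟂ AB ⇒ 6x-16y+272=0]]
   so F = (-24/73, 1232/73)

F = (-24/73, 1232/73)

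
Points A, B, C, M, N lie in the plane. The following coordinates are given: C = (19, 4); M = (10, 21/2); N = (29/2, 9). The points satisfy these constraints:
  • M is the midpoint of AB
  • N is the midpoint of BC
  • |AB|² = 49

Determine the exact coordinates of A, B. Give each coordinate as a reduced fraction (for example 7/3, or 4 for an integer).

1. B_x = 10  [B = 2·N−C = 2·(29/2, 9)−(19, 4)]
2. B_y = 14  [B = 2·N−C = 2·(29/2, 9)−(19, 4)]
   so B = (10, 14)
3. A_x = 10  [A = 2·M−B = 2·(10, 21/2)−(10, 14)]
4. A_y = 7  [A = 2·M−B = 2·(10, 21/2)−(10, 14)]
   so A = (10, 7)

A = (10, 7)
B = (10, 14)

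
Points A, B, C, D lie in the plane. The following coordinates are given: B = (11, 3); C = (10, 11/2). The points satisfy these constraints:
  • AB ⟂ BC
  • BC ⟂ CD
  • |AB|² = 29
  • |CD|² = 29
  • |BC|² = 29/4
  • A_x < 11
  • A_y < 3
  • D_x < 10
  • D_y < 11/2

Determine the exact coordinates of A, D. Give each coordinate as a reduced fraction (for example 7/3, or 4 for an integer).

1. A_x = 6  [[AB ⟂ BC ⇒ 1x-5/2y-7/2=0] ∩ [|A−(11, 3)|²=29]]
2. A_y = 1  [[AB ⟂ BC ⇒ 1x-5/2y-7/2=0] ∩ [|A−(11, 3)|²=29]]
   so A = (6, 1)
3. D_x = 5  [[BC ⟂ CD ⇒ -1x+5/2y-15/4=0] ∩ [|D−(10, 11/2)|²=29]]
4. D_y = 7/2  [[BC ⟂ CD ⇒ -1x+5/2y-15/4=0] ∩ [|D−(10, 11/2)|²=29]]
   so D = (5, 7/2)

A = (6, 1)
D = (5, 7/2)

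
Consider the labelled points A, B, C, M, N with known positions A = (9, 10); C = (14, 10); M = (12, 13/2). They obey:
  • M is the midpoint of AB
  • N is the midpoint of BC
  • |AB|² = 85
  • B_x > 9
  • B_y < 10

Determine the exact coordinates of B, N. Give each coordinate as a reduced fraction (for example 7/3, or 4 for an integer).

1. B_x = 15  [B = 2·M−A = 2·(12, 13/2)−(9, 10)]
2. B_y = 3  [B = 2·M−A = 2·(12, 13/2)−(9, 10)]
   so B = (15, 3)
3. N_x = 29/2  [2·N = B+C = (15, 3)+(14, 10)]
4. N_y = 13/2  [2·N = B+C = (15, 3)+(14, 10)]
   so N = (29/2, 13/2)

B = (15, 3)
N = (29/2, 13/2)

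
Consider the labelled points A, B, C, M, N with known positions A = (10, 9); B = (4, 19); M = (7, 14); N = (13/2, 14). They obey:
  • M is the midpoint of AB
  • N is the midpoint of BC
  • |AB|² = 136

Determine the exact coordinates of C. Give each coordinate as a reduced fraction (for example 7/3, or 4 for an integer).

1. C_x = 9  [C = 2·N−B = 2·(13/2, 14)−(4, 19)]
2. C_y = 9  [C = 2·N−B = 2·(13/2, 14)−(4, 19)]
   so C = (9, 9)

C = (9, 9)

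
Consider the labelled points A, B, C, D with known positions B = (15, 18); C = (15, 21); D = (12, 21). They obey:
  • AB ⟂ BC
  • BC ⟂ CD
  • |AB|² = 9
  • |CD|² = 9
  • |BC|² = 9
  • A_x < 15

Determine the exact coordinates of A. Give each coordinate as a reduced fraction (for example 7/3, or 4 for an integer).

1. A_x = 12  [[AB ⟂ BC ⇒ -3y+54=0] ∩ [|A−(15, 18)|²=9]]
2. A_y = 18  [[AB ⟂ BC ⇒ -3y+54=0] ∩ [|A−(15, 18)|²=9]]
   so A = (12, 18)

A = (12, 18)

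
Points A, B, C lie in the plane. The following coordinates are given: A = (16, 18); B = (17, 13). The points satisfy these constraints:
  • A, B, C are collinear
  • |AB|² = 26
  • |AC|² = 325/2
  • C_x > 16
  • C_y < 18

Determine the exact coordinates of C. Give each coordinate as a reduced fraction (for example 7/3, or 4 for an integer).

C = (37/2, 11/2)

1. C_x = 37/2  [[A, B, C are collinear ⇒ 5x+1y-98=0] ∩ [|C−(16, 18)|²=325/2]]
2. C_y = 11/2  [[A, B, C are collinear ⇒ 5x+1y-98=0] ∩ [|C−(16, 18)|²=325/2]]
   so C = (37/2, 11/2)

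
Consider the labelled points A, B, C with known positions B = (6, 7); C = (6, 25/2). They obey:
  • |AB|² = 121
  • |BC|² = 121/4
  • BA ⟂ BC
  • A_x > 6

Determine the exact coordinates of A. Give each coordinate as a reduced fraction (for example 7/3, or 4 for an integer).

1. A_x = 17  [[BA ⟂ BC ⇒ 11/2y-77/2=0] ∩ [|A−(6, 7)|²=121]]
2. A_y = 7  [[BA ⟂ BC ⇒ 11/2y-77/2=0] ∩ [|A−(6, 7)|²=121]]
   so A = (17, 7)

A = (17, 7)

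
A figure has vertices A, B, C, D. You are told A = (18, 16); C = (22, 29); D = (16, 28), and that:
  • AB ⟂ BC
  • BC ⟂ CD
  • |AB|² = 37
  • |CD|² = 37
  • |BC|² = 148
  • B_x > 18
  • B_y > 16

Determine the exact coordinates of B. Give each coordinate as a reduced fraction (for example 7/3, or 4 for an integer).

1. B_x = 24  [[BC ⟂ CD ⇒ 6x+1y-161=0] ∩ [|B−(18, 16)|²=37]]
2. B_y = 17  [[BC ⟂ CD ⇒ 6x+1y-161=0] ∩ [|B−(18, 16)|²=37]]
   so B = (24, 17)

B = (24, 17)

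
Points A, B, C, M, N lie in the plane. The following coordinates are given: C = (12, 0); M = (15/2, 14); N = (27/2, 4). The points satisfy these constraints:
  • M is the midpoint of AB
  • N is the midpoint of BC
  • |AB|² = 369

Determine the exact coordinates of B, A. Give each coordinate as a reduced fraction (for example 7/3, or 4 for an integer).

1. B_x = 15  [B = 2·N−C = 2·(27/2, 4)−(12, 0)]
2. B_y = 8  [B = 2·N−C = 2·(27/2, 4)−(12, 0)]
   so B = (15, 8)
3. A_x = 0  [A = 2·M−B = 2·(15/2, 14)−(15, 8)]
4. A_y = 20  [A = 2·M−B = 2·(15/2, 14)−(15, 8)]
   so A = (0, 20)

B = (15, 8)
A = (0, 20)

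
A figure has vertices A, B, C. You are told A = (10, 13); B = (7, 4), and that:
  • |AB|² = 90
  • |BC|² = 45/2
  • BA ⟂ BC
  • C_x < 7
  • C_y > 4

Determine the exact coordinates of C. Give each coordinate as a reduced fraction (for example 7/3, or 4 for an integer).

1. C_x = 5/2  [[BA ⟂ BC ⇒ 3x+9y-57=0] ∩ [|C−(7, 4)|²=45/2]]
2. C_y = 11/2  [[BA ⟂ BC ⇒ 3x+9y-57=0] ∩ [|C−(7, 4)|²=45/2]]
   so C = (5/2, 11/2)

C = (5/2, 11/2)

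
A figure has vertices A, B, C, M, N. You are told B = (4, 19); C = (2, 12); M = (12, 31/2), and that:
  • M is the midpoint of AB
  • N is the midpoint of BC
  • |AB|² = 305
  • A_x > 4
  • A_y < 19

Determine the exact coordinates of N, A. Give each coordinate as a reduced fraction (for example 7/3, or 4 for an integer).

1. A_x = 20  [A = 2·M−B = 2·(12, 31/2)−(4, 19)]
2. A_y = 12  [A = 2·M−B = 2·(12, 31/2)−(4, 19)]
   so A = (20, 12)
3. N_x = 3  [2·N = B+C = (4, 19)+(2, 12)]
4. N_y = 31/2  [2·N = B+C = (4, 19)+(2, 12)]
   so N = (3, 31/2)

N = (3, 31/2)
A = (20, 12)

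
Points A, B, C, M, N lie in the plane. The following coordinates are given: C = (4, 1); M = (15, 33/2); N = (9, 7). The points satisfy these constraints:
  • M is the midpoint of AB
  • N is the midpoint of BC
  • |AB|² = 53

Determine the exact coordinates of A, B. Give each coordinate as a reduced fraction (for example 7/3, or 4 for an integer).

A = (16, 20)
B = (14, 13)

1. B_x = 14  [B = 2·N−C = 2·(9, 7)−(4, 1)]
2. B_y = 13  [B = 2·N−C = 2·(9, 7)−(4, 1)]
   so B = (14, 13)
3. A_x = 16  [A = 2·M−B = 2·(15, 33/2)−(14, 13)]
4. A_y = 20  [A = 2·M−B = 2·(15, 33/2)−(14, 13)]
   so A = (16, 20)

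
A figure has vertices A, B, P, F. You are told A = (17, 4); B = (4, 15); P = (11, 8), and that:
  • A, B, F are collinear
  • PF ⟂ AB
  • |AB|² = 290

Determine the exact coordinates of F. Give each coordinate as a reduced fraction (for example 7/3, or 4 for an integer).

F = (1672/145, 1251/145)

1. F_x = 1672/145  [[A, B, F are collinear ⇒ -11x-13y+239=0] ∩ [PF ⟂ AB ⇒ -13x+11y+55=0]]
2. F_y = 1251/145  [[A, B, F are collinear ⇒ -11x-13y+239=0] ∩ [PF ⟂ AB ⇒ -13x+11y+55=0]]
   so F = (1672/145, 1251/145)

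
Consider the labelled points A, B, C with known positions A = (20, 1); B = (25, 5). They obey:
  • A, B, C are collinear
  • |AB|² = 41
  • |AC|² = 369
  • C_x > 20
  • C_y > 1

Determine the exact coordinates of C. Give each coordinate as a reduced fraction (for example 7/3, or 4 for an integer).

1. C_x = 35  [[A, B, C are collinear ⇒ -4x+5y+75=0] ∩ [|C−(20, 1)|²=369]]
2. C_y = 13  [[A, B, C are collinear ⇒ -4x+5y+75=0] ∩ [|C−(20, 1)|²=369]]
   so C = (35, 13)

C = (35, 13)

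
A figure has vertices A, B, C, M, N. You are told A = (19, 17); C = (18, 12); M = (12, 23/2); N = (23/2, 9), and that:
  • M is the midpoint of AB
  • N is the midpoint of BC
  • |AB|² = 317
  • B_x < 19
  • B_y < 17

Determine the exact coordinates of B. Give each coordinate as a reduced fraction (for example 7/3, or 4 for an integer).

1. B_x = 5  [B = 2·M−A = 2·(12, 23/2)−(19, 17)]
2. B_y = 6  [B = 2·M−A = 2·(12, 23/2)−(19, 17)]
   so B = (5, 6)

B = (5, 6)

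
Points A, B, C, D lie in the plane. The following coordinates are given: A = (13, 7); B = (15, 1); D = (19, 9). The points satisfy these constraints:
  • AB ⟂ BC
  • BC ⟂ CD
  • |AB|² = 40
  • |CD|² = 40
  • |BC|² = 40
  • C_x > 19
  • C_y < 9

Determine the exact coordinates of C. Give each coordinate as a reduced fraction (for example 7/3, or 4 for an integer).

C = (21, 3)

1. C_x = 21  [[AB ⟂ BC ⇒ 2x-6y-24=0] ∩ [|C−(19, 9)|²=40]]
2. C_y = 3  [[AB ⟂ BC ⇒ 2x-6y-24=0] ∩ [|C−(19, 9)|²=40]]
   so C = (21, 3)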